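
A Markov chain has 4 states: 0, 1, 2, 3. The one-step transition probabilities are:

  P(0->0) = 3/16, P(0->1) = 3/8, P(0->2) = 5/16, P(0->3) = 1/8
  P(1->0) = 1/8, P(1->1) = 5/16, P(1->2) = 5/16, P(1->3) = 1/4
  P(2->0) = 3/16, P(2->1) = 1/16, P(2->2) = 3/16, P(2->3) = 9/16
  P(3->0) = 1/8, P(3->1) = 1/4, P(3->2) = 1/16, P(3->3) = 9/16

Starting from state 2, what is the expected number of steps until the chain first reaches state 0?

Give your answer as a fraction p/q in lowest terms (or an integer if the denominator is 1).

Let h_i = expected steps to first reach 0 from state i.
Boundary: h_0 = 0.
First-step equations for the other states:
  h_1 = 1 + 1/8*h_0 + 5/16*h_1 + 5/16*h_2 + 1/4*h_3
  h_2 = 1 + 3/16*h_0 + 1/16*h_1 + 3/16*h_2 + 9/16*h_3
  h_3 = 1 + 1/8*h_0 + 1/4*h_1 + 1/16*h_2 + 9/16*h_3

Substituting h_0 = 0 and rearranging gives the linear system (I - Q) h = 1:
  [11/16, -5/16, -1/4] . (h_1, h_2, h_3) = 1
  [-1/16, 13/16, -9/16] . (h_1, h_2, h_3) = 1
  [-1/4, -1/16, 7/16] . (h_1, h_2, h_3) = 1

Solving yields:
  h_1 = 3488/475
  h_2 = 3312/475
  h_3 = 3552/475

Starting state is 2, so the expected hitting time is h_2 = 3312/475.

Answer: 3312/475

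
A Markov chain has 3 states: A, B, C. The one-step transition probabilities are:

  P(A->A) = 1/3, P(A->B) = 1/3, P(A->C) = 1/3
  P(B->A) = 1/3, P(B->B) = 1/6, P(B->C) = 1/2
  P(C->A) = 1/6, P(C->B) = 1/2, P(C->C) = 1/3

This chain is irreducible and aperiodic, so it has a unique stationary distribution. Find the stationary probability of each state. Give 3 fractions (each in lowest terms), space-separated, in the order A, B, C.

Answer: 11/41 14/41 16/41

Derivation:
The stationary distribution satisfies pi = pi * P, i.e.:
  pi_A = 1/3*pi_A + 1/3*pi_B + 1/6*pi_C
  pi_B = 1/3*pi_A + 1/6*pi_B + 1/2*pi_C
  pi_C = 1/3*pi_A + 1/2*pi_B + 1/3*pi_C
with normalization: pi_A + pi_B + pi_C = 1.

Using the first 2 balance equations plus normalization, the linear system A*pi = b is:
  [-2/3, 1/3, 1/6] . pi = 0
  [1/3, -5/6, 1/2] . pi = 0
  [1, 1, 1] . pi = 1

Solving yields:
  pi_A = 11/41
  pi_B = 14/41
  pi_C = 16/41

Verification (pi * P):
  11/41*1/3 + 14/41*1/3 + 16/41*1/6 = 11/41 = pi_A  (ok)
  11/41*1/3 + 14/41*1/6 + 16/41*1/2 = 14/41 = pi_B  (ok)
  11/41*1/3 + 14/41*1/2 + 16/41*1/3 = 16/41 = pi_C  (ok)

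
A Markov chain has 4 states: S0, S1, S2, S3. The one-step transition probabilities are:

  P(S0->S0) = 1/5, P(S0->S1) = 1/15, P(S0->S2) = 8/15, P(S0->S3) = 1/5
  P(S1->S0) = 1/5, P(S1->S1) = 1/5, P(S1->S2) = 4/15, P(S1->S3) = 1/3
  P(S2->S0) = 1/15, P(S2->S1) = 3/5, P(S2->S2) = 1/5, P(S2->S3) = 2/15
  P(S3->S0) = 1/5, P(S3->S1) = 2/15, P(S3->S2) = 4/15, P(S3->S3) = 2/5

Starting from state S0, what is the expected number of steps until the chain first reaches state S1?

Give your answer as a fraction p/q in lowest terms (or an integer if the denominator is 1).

Let h_i = expected steps to first reach S1 from state i.
Boundary: h_S1 = 0.
First-step equations for the other states:
  h_S0 = 1 + 1/5*h_S0 + 1/15*h_S1 + 8/15*h_S2 + 1/5*h_S3
  h_S2 = 1 + 1/15*h_S0 + 3/5*h_S1 + 1/5*h_S2 + 2/15*h_S3
  h_S3 = 1 + 1/5*h_S0 + 2/15*h_S1 + 4/15*h_S2 + 2/5*h_S3

Substituting h_S1 = 0 and rearranging gives the linear system (I - Q) h = 1:
  [4/5, -8/15, -1/5] . (h_S0, h_S2, h_S3) = 1
  [-1/15, 4/5, -2/15] . (h_S0, h_S2, h_S3) = 1
  [-1/5, -4/15, 3/5] . (h_S0, h_S2, h_S3) = 1

Solving yields:
  h_S0 = 59/16
  h_S2 = 141/64
  h_S3 = 31/8

Starting state is S0, so the expected hitting time is h_S0 = 59/16.

Answer: 59/16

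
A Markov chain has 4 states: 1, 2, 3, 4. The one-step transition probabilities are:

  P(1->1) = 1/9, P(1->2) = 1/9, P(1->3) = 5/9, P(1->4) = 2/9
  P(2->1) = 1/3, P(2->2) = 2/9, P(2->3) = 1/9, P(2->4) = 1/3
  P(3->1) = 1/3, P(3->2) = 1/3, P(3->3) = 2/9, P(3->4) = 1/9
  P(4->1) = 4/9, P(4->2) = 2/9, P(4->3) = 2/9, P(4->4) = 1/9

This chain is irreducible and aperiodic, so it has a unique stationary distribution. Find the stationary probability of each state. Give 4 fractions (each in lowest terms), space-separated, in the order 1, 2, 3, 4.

The stationary distribution satisfies pi = pi * P, i.e.:
  pi_1 = 1/9*pi_1 + 1/3*pi_2 + 1/3*pi_3 + 4/9*pi_4
  pi_2 = 1/9*pi_1 + 2/9*pi_2 + 1/3*pi_3 + 2/9*pi_4
  pi_3 = 5/9*pi_1 + 1/9*pi_2 + 2/9*pi_3 + 2/9*pi_4
  pi_4 = 2/9*pi_1 + 1/3*pi_2 + 1/9*pi_3 + 1/9*pi_4
with normalization: pi_1 + pi_2 + pi_3 + pi_4 = 1.

Using the first 3 balance equations plus normalization, the linear system A*pi = b is:
  [-8/9, 1/3, 1/3, 4/9] . pi = 0
  [1/9, -7/9, 1/3, 2/9] . pi = 0
  [5/9, 1/9, -7/9, 2/9] . pi = 0
  [1, 1, 1, 1] . pi = 1

Solving yields:
  pi_1 = 146/503
  pi_2 = 112/503
  pi_3 = 148/503
  pi_4 = 97/503

Verification (pi * P):
  146/503*1/9 + 112/503*1/3 + 148/503*1/3 + 97/503*4/9 = 146/503 = pi_1  (ok)
  146/503*1/9 + 112/503*2/9 + 148/503*1/3 + 97/503*2/9 = 112/503 = pi_2  (ok)
  146/503*5/9 + 112/503*1/9 + 148/503*2/9 + 97/503*2/9 = 148/503 = pi_3  (ok)
  146/503*2/9 + 112/503*1/3 + 148/503*1/9 + 97/503*1/9 = 97/503 = pi_4  (ok)

Answer: 146/503 112/503 148/503 97/503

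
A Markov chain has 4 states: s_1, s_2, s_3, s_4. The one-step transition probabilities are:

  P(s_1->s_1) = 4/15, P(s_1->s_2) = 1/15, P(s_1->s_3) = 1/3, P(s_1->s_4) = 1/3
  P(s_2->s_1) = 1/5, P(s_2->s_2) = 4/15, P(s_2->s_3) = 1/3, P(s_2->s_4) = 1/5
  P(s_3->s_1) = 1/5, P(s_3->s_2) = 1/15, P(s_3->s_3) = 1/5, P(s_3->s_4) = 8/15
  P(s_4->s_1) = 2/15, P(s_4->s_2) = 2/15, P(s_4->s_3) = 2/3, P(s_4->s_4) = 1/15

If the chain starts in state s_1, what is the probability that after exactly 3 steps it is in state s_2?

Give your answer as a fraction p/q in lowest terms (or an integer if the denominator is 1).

Answer: 362/3375

Derivation:
Computing P^3 by repeated multiplication:
P^1 =
  s_1: [4/15, 1/15, 1/3, 1/3]
  s_2: [1/5, 4/15, 1/3, 1/5]
  s_3: [1/5, 1/15, 1/5, 8/15]
  s_4: [2/15, 2/15, 2/3, 1/15]
P^2 =
  s_1: [44/225, 23/225, 2/5, 68/225]
  s_2: [1/5, 2/15, 16/45, 14/45]
  s_3: [8/45, 26/225, 109/225, 2/9]
  s_4: [46/225, 22/225, 4/15, 97/225]
P^3 =
  s_1: [217/1125, 362/3375, 257/675, 359/1125]
  s_2: [26/135, 77/675, 263/675, 41/135]
  s_3: [133/675, 353/3375, 1157/3375, 16/45]
  s_4: [208/1125, 388/3375, 298/675, 97/375]

(P^3)[s_1 -> s_2] = 362/3375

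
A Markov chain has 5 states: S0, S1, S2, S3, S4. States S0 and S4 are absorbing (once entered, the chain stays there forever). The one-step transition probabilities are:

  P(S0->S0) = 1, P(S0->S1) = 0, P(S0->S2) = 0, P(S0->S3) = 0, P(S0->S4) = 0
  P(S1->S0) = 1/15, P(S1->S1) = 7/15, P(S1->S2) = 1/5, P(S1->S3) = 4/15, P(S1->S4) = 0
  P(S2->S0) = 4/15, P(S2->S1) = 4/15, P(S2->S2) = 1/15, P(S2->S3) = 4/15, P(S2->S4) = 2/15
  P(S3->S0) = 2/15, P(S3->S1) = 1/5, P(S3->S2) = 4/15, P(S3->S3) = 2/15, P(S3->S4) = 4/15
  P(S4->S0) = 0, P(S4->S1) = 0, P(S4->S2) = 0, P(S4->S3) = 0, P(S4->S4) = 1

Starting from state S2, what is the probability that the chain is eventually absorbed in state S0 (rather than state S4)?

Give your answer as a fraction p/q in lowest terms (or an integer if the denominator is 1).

Let a_i = P(absorbed in S0 | start in state i).
Boundary conditions: a_S0 = 1, a_S4 = 0.
For each transient state i, a_i = sum_j P(i->j) * a_j:
  a_S1 = 1/15*a_S0 + 7/15*a_S1 + 1/5*a_S2 + 4/15*a_S3 + 0*a_S4
  a_S2 = 4/15*a_S0 + 4/15*a_S1 + 1/15*a_S2 + 4/15*a_S3 + 2/15*a_S4
  a_S3 = 2/15*a_S0 + 1/5*a_S1 + 4/15*a_S2 + 2/15*a_S3 + 4/15*a_S4

Substituting a_S0 = 1 and a_S4 = 0, rearrange to (I - Q) a = r where r[i] = P(i -> S0):
  [8/15, -1/5, -4/15] . (a_S1, a_S2, a_S3) = 1/15
  [-4/15, 14/15, -4/15] . (a_S1, a_S2, a_S3) = 4/15
  [-1/5, -4/15, 13/15] . (a_S1, a_S2, a_S3) = 2/15

Solving yields:
  a_S1 = 261/452
  a_S2 = 66/113
  a_S3 = 211/452

Starting state is S2, so the absorption probability is a_S2 = 66/113.

Answer: 66/113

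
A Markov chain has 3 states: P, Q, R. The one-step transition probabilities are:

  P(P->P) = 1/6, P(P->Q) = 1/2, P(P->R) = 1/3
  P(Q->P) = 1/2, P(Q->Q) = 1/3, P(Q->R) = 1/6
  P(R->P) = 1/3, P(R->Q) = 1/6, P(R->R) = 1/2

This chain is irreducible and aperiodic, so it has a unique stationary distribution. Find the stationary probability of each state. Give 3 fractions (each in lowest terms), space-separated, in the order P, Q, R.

The stationary distribution satisfies pi = pi * P, i.e.:
  pi_P = 1/6*pi_P + 1/2*pi_Q + 1/3*pi_R
  pi_Q = 1/2*pi_P + 1/3*pi_Q + 1/6*pi_R
  pi_R = 1/3*pi_P + 1/6*pi_Q + 1/2*pi_R
with normalization: pi_P + pi_Q + pi_R = 1.

Using the first 2 balance equations plus normalization, the linear system A*pi = b is:
  [-5/6, 1/2, 1/3] . pi = 0
  [1/2, -2/3, 1/6] . pi = 0
  [1, 1, 1] . pi = 1

Solving yields:
  pi_P = 1/3
  pi_Q = 1/3
  pi_R = 1/3

Verification (pi * P):
  1/3*1/6 + 1/3*1/2 + 1/3*1/3 = 1/3 = pi_P  (ok)
  1/3*1/2 + 1/3*1/3 + 1/3*1/6 = 1/3 = pi_Q  (ok)
  1/3*1/3 + 1/3*1/6 + 1/3*1/2 = 1/3 = pi_R  (ok)

Answer: 1/3 1/3 1/3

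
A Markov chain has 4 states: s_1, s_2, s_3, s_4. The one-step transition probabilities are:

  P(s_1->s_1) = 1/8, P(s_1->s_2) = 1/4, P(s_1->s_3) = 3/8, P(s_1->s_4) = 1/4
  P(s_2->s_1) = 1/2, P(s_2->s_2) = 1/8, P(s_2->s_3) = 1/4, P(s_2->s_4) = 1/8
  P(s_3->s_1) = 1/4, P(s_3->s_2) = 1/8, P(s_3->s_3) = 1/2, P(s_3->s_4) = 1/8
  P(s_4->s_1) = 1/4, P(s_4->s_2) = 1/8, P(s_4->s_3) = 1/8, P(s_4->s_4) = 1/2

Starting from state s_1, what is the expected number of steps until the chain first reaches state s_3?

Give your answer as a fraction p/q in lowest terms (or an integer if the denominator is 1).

Let h_i = expected steps to first reach s_3 from state i.
Boundary: h_s_3 = 0.
First-step equations for the other states:
  h_s_1 = 1 + 1/8*h_s_1 + 1/4*h_s_2 + 3/8*h_s_3 + 1/4*h_s_4
  h_s_2 = 1 + 1/2*h_s_1 + 1/8*h_s_2 + 1/4*h_s_3 + 1/8*h_s_4
  h_s_4 = 1 + 1/4*h_s_1 + 1/8*h_s_2 + 1/8*h_s_3 + 1/2*h_s_4

Substituting h_s_3 = 0 and rearranging gives the linear system (I - Q) h = 1:
  [7/8, -1/4, -1/4] . (h_s_1, h_s_2, h_s_4) = 1
  [-1/2, 7/8, -1/8] . (h_s_1, h_s_2, h_s_4) = 1
  [-1/4, -1/8, 1/2] . (h_s_1, h_s_2, h_s_4) = 1

Solving yields:
  h_s_1 = 424/117
  h_s_2 = 152/39
  h_s_4 = 560/117

Starting state is s_1, so the expected hitting time is h_s_1 = 424/117.

Answer: 424/117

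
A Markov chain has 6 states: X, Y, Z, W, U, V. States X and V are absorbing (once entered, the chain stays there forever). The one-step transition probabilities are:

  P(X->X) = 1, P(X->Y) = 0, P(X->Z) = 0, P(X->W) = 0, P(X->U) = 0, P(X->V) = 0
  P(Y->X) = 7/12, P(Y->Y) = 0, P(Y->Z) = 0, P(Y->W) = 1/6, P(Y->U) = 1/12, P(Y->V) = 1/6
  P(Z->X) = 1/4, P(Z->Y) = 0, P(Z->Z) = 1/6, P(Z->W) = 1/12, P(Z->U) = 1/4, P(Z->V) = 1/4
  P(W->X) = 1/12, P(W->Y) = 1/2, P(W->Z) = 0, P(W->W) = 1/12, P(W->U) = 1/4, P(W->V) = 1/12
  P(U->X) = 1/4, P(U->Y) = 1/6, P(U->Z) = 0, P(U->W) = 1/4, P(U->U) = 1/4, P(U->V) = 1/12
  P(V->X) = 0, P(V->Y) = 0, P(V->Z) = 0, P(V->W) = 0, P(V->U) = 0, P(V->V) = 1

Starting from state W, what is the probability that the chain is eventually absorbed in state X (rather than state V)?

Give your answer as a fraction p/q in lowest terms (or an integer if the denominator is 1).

Answer: 163/230

Derivation:
Let a_i = P(absorbed in X | start in state i).
Boundary conditions: a_X = 1, a_V = 0.
For each transient state i, a_i = sum_j P(i->j) * a_j:
  a_Y = 7/12*a_X + 0*a_Y + 0*a_Z + 1/6*a_W + 1/12*a_U + 1/6*a_V
  a_Z = 1/4*a_X + 0*a_Y + 1/6*a_Z + 1/12*a_W + 1/4*a_U + 1/4*a_V
  a_W = 1/12*a_X + 1/2*a_Y + 0*a_Z + 1/12*a_W + 1/4*a_U + 1/12*a_V
  a_U = 1/4*a_X + 1/6*a_Y + 0*a_Z + 1/4*a_W + 1/4*a_U + 1/12*a_V

Substituting a_X = 1 and a_V = 0, rearrange to (I - Q) a = r where r[i] = P(i -> X):
  [1, 0, -1/6, -1/12] . (a_Y, a_Z, a_W, a_U) = 7/12
  [0, 5/6, -1/12, -1/4] . (a_Y, a_Z, a_W, a_U) = 1/4
  [-1/2, 0, 11/12, -1/4] . (a_Y, a_Z, a_W, a_U) = 1/12
  [-1/6, 0, -1/4, 3/4] . (a_Y, a_Z, a_W, a_U) = 1/4

Solving yields:
  a_Y = 351/460
  a_Z = 1363/2300
  a_W = 163/230
  a_U = 17/23

Starting state is W, so the absorption probability is a_W = 163/230.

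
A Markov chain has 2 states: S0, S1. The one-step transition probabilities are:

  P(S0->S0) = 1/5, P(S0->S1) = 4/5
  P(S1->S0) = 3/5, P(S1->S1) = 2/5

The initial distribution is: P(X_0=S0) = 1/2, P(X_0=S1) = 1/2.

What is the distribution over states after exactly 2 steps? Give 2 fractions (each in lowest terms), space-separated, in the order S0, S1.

Answer: 11/25 14/25

Derivation:
Propagating the distribution step by step (d_{t+1} = d_t * P):
d_0 = (S0=1/2, S1=1/2)
  d_1[S0] = 1/2*1/5 + 1/2*3/5 = 2/5
  d_1[S1] = 1/2*4/5 + 1/2*2/5 = 3/5
d_1 = (S0=2/5, S1=3/5)
  d_2[S0] = 2/5*1/5 + 3/5*3/5 = 11/25
  d_2[S1] = 2/5*4/5 + 3/5*2/5 = 14/25
d_2 = (S0=11/25, S1=14/25)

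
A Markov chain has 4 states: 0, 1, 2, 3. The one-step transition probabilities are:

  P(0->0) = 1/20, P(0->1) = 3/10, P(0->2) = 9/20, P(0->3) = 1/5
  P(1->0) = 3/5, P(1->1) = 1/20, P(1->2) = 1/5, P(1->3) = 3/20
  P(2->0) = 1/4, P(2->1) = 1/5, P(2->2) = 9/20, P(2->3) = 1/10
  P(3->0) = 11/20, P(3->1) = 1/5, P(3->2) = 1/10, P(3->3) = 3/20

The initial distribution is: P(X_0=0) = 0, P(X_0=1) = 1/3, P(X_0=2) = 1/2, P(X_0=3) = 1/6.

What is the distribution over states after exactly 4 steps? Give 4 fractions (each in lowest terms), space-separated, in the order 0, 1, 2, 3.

Propagating the distribution step by step (d_{t+1} = d_t * P):
d_0 = (0=0, 1=1/3, 2=1/2, 3=1/6)
  d_1[0] = 0*1/20 + 1/3*3/5 + 1/2*1/4 + 1/6*11/20 = 5/12
  d_1[1] = 0*3/10 + 1/3*1/20 + 1/2*1/5 + 1/6*1/5 = 3/20
  d_1[2] = 0*9/20 + 1/3*1/5 + 1/2*9/20 + 1/6*1/10 = 37/120
  d_1[3] = 0*1/5 + 1/3*3/20 + 1/2*1/10 + 1/6*3/20 = 1/8
d_1 = (0=5/12, 1=3/20, 2=37/120, 3=1/8)
  d_2[0] = 5/12*1/20 + 3/20*3/5 + 37/120*1/4 + 1/8*11/20 = 77/300
  d_2[1] = 5/12*3/10 + 3/20*1/20 + 37/120*1/5 + 1/8*1/5 = 263/1200
  d_2[2] = 5/12*9/20 + 3/20*1/5 + 37/120*9/20 + 1/8*1/10 = 59/160
  d_2[3] = 5/12*1/5 + 3/20*3/20 + 37/120*1/10 + 1/8*3/20 = 373/2400
d_2 = (0=77/300, 1=263/1200, 2=59/160, 3=373/2400)
  d_3[0] = 77/300*1/20 + 263/1200*3/5 + 59/160*1/4 + 373/2400*11/20 = 161/500
  d_3[1] = 77/300*3/10 + 263/1200*1/20 + 59/160*1/5 + 373/2400*1/5 = 4627/24000
  d_3[2] = 77/300*9/20 + 263/1200*1/5 + 59/160*9/20 + 373/2400*1/10 = 5453/16000
  d_3[3] = 77/300*1/5 + 263/1200*3/20 + 59/160*1/10 + 373/2400*3/20 = 6931/48000
d_3 = (0=161/500, 1=4627/24000, 2=5453/16000, 3=6931/48000)
  d_4[0] = 161/500*1/20 + 4627/24000*3/5 + 5453/16000*1/4 + 6931/48000*11/20 = 14227/48000
  d_4[1] = 161/500*3/10 + 4627/24000*1/20 + 5453/16000*1/5 + 6931/48000*1/5 = 1301/6400
  d_4[2] = 161/500*9/20 + 4627/24000*1/5 + 5453/16000*9/20 + 6931/48000*1/10 = 337213/960000
  d_4[3] = 161/500*1/5 + 4627/24000*3/20 + 5453/16000*1/10 + 6931/48000*3/20 = 47699/320000
d_4 = (0=14227/48000, 1=1301/6400, 2=337213/960000, 3=47699/320000)

Answer: 14227/48000 1301/6400 337213/960000 47699/320000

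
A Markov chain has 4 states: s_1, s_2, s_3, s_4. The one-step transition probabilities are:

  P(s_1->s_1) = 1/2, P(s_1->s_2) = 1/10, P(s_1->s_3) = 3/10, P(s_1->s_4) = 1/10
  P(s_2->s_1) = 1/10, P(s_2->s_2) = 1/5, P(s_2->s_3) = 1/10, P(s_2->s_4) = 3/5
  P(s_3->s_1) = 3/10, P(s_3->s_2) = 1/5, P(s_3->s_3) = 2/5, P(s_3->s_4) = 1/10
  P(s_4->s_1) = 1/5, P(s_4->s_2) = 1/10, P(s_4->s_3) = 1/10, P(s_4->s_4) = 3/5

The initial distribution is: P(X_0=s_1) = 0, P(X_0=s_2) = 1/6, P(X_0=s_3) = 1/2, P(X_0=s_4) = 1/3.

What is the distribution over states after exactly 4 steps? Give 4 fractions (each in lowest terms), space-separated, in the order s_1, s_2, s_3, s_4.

Propagating the distribution step by step (d_{t+1} = d_t * P):
d_0 = (s_1=0, s_2=1/6, s_3=1/2, s_4=1/3)
  d_1[s_1] = 0*1/2 + 1/6*1/10 + 1/2*3/10 + 1/3*1/5 = 7/30
  d_1[s_2] = 0*1/10 + 1/6*1/5 + 1/2*1/5 + 1/3*1/10 = 1/6
  d_1[s_3] = 0*3/10 + 1/6*1/10 + 1/2*2/5 + 1/3*1/10 = 1/4
  d_1[s_4] = 0*1/10 + 1/6*3/5 + 1/2*1/10 + 1/3*3/5 = 7/20
d_1 = (s_1=7/30, s_2=1/6, s_3=1/4, s_4=7/20)
  d_2[s_1] = 7/30*1/2 + 1/6*1/10 + 1/4*3/10 + 7/20*1/5 = 167/600
  d_2[s_2] = 7/30*1/10 + 1/6*1/5 + 1/4*1/5 + 7/20*1/10 = 17/120
  d_2[s_3] = 7/30*3/10 + 1/6*1/10 + 1/4*2/5 + 7/20*1/10 = 133/600
  d_2[s_4] = 7/30*1/10 + 1/6*3/5 + 1/4*1/10 + 7/20*3/5 = 43/120
d_2 = (s_1=167/600, s_2=17/120, s_3=133/600, s_4=43/120)
  d_3[s_1] = 167/600*1/2 + 17/120*1/10 + 133/600*3/10 + 43/120*1/5 = 583/2000
  d_3[s_2] = 167/600*1/10 + 17/120*1/5 + 133/600*1/5 + 43/120*1/10 = 409/3000
  d_3[s_3] = 167/600*3/10 + 17/120*1/10 + 133/600*2/5 + 43/120*1/10 = 1333/6000
  d_3[s_4] = 167/600*1/10 + 17/120*3/5 + 133/600*1/10 + 43/120*3/5 = 7/20
d_3 = (s_1=583/2000, s_2=409/3000, s_3=1333/6000, s_4=7/20)
  d_4[s_1] = 583/2000*1/2 + 409/3000*1/10 + 1333/6000*3/10 + 7/20*1/5 = 8881/30000
  d_4[s_2] = 583/2000*1/10 + 409/3000*1/5 + 1333/6000*1/5 + 7/20*1/10 = 2717/20000
  d_4[s_3] = 583/2000*3/10 + 409/3000*1/10 + 1333/6000*2/5 + 7/20*1/10 = 4499/20000
  d_4[s_4] = 583/2000*1/10 + 409/3000*3/5 + 1333/6000*1/10 + 7/20*3/5 = 2059/6000
d_4 = (s_1=8881/30000, s_2=2717/20000, s_3=4499/20000, s_4=2059/6000)

Answer: 8881/30000 2717/20000 4499/20000 2059/6000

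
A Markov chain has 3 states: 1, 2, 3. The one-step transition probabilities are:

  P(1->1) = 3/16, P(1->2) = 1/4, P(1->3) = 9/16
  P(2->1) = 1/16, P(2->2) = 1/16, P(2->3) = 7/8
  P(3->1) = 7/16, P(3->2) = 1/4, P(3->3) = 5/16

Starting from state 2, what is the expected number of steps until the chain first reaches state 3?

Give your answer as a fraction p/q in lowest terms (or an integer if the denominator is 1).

Answer: 224/191

Derivation:
Let h_i = expected steps to first reach 3 from state i.
Boundary: h_3 = 0.
First-step equations for the other states:
  h_1 = 1 + 3/16*h_1 + 1/4*h_2 + 9/16*h_3
  h_2 = 1 + 1/16*h_1 + 1/16*h_2 + 7/8*h_3

Substituting h_3 = 0 and rearranging gives the linear system (I - Q) h = 1:
  [13/16, -1/4] . (h_1, h_2) = 1
  [-1/16, 15/16] . (h_1, h_2) = 1

Solving yields:
  h_1 = 304/191
  h_2 = 224/191

Starting state is 2, so the expected hitting time is h_2 = 224/191.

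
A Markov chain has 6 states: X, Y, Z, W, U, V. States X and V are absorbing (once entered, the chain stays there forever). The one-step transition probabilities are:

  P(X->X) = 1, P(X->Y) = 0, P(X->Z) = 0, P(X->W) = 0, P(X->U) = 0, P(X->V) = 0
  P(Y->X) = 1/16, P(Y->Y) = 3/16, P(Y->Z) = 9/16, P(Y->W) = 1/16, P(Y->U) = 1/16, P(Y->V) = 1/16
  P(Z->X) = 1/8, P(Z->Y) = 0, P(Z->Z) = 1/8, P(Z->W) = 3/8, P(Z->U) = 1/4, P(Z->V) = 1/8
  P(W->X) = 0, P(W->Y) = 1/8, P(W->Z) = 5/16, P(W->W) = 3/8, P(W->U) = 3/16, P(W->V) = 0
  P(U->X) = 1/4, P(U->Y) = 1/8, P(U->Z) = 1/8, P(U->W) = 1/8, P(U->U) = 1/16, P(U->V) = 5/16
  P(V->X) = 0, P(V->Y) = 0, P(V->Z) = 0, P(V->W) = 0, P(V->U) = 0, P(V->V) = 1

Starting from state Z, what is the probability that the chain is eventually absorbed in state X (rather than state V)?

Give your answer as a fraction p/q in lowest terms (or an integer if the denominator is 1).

Let a_i = P(absorbed in X | start in state i).
Boundary conditions: a_X = 1, a_V = 0.
For each transient state i, a_i = sum_j P(i->j) * a_j:
  a_Y = 1/16*a_X + 3/16*a_Y + 9/16*a_Z + 1/16*a_W + 1/16*a_U + 1/16*a_V
  a_Z = 1/8*a_X + 0*a_Y + 1/8*a_Z + 3/8*a_W + 1/4*a_U + 1/8*a_V
  a_W = 0*a_X + 1/8*a_Y + 5/16*a_Z + 3/8*a_W + 3/16*a_U + 0*a_V
  a_U = 1/4*a_X + 1/8*a_Y + 1/8*a_Z + 1/8*a_W + 1/16*a_U + 5/16*a_V

Substituting a_X = 1 and a_V = 0, rearrange to (I - Q) a = r where r[i] = P(i -> X):
  [13/16, -9/16, -1/16, -1/16] . (a_Y, a_Z, a_W, a_U) = 1/16
  [0, 7/8, -3/8, -1/4] . (a_Y, a_Z, a_W, a_U) = 1/8
  [-1/8, -5/16, 5/8, -3/16] . (a_Y, a_Z, a_W, a_U) = 0
  [-1/8, -1/8, -1/8, 15/16] . (a_Y, a_Z, a_W, a_U) = 1/4

Solving yields:
  a_Y = 3500/7347
  a_Z = 3484/7347
  a_W = 1149/2449
  a_U = 3350/7347

Starting state is Z, so the absorption probability is a_Z = 3484/7347.

Answer: 3484/7347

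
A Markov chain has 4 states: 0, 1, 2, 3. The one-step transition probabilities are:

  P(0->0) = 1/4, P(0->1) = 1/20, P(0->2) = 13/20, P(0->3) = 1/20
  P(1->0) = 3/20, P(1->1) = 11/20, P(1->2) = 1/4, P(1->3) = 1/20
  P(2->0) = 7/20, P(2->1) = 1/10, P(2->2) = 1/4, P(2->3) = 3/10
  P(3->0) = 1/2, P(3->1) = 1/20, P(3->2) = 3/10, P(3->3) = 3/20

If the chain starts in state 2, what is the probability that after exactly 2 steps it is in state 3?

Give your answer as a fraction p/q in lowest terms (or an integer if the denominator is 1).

Answer: 57/400

Derivation:
Computing P^2 by repeated multiplication:
P^1 =
  0: [1/4, 1/20, 13/20, 1/20]
  1: [3/20, 11/20, 1/4, 1/20]
  2: [7/20, 1/10, 1/4, 3/10]
  3: [1/2, 1/20, 3/10, 3/20]
P^2 =
  0: [129/400, 43/400, 141/400, 87/400]
  1: [93/400, 27/80, 5/16, 47/400]
  2: [17/50, 9/80, 81/200, 57/400]
  3: [5/16, 9/100, 183/400, 7/50]

(P^2)[2 -> 3] = 57/400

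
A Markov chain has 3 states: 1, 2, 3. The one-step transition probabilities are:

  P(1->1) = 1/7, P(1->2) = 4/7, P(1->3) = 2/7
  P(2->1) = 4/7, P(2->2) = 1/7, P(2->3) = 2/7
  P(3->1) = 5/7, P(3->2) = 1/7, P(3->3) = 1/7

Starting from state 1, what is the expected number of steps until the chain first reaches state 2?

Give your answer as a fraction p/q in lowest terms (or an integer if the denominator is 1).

Let h_i = expected steps to first reach 2 from state i.
Boundary: h_2 = 0.
First-step equations for the other states:
  h_1 = 1 + 1/7*h_1 + 4/7*h_2 + 2/7*h_3
  h_3 = 1 + 5/7*h_1 + 1/7*h_2 + 1/7*h_3

Substituting h_2 = 0 and rearranging gives the linear system (I - Q) h = 1:
  [6/7, -2/7] . (h_1, h_3) = 1
  [-5/7, 6/7] . (h_1, h_3) = 1

Solving yields:
  h_1 = 28/13
  h_3 = 77/26

Starting state is 1, so the expected hitting time is h_1 = 28/13.

Answer: 28/13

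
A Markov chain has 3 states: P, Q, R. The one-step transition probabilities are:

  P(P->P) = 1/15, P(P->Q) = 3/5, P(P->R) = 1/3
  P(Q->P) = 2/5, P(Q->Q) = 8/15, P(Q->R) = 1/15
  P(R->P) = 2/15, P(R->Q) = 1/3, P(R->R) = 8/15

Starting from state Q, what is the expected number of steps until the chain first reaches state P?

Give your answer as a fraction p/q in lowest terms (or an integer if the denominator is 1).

Let h_i = expected steps to first reach P from state i.
Boundary: h_P = 0.
First-step equations for the other states:
  h_Q = 1 + 2/5*h_P + 8/15*h_Q + 1/15*h_R
  h_R = 1 + 2/15*h_P + 1/3*h_Q + 8/15*h_R

Substituting h_P = 0 and rearranging gives the linear system (I - Q) h = 1:
  [7/15, -1/15] . (h_Q, h_R) = 1
  [-1/3, 7/15] . (h_Q, h_R) = 1

Solving yields:
  h_Q = 30/11
  h_R = 45/11

Starting state is Q, so the expected hitting time is h_Q = 30/11.

Answer: 30/11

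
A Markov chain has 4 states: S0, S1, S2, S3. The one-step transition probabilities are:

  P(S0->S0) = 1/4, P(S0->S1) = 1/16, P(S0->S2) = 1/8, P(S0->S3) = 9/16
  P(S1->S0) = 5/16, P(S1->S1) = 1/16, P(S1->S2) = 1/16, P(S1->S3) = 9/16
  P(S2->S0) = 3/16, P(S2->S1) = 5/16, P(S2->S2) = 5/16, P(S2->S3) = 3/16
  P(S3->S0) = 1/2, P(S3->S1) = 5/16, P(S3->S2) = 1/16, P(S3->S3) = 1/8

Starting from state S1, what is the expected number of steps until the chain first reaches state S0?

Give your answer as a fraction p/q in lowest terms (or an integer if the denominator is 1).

Answer: 552/205

Derivation:
Let h_i = expected steps to first reach S0 from state i.
Boundary: h_S0 = 0.
First-step equations for the other states:
  h_S1 = 1 + 5/16*h_S0 + 1/16*h_S1 + 1/16*h_S2 + 9/16*h_S3
  h_S2 = 1 + 3/16*h_S0 + 5/16*h_S1 + 5/16*h_S2 + 3/16*h_S3
  h_S3 = 1 + 1/2*h_S0 + 5/16*h_S1 + 1/16*h_S2 + 1/8*h_S3

Substituting h_S0 = 0 and rearranging gives the linear system (I - Q) h = 1:
  [15/16, -1/16, -9/16] . (h_S1, h_S2, h_S3) = 1
  [-5/16, 11/16, -3/16] . (h_S1, h_S2, h_S3) = 1
  [-5/16, -1/16, 7/8] . (h_S1, h_S2, h_S3) = 1

Solving yields:
  h_S1 = 552/205
  h_S2 = 136/41
  h_S3 = 96/41

Starting state is S1, so the expected hitting time is h_S1 = 552/205.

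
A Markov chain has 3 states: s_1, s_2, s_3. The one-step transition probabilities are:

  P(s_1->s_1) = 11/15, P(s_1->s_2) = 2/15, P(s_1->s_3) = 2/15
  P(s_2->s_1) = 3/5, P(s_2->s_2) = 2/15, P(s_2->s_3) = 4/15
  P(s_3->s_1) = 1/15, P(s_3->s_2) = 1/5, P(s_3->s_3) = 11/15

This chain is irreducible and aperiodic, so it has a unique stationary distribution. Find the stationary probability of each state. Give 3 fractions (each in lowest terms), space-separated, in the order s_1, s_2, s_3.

Answer: 5/11 7/44 17/44

Derivation:
The stationary distribution satisfies pi = pi * P, i.e.:
  pi_s_1 = 11/15*pi_s_1 + 3/5*pi_s_2 + 1/15*pi_s_3
  pi_s_2 = 2/15*pi_s_1 + 2/15*pi_s_2 + 1/5*pi_s_3
  pi_s_3 = 2/15*pi_s_1 + 4/15*pi_s_2 + 11/15*pi_s_3
with normalization: pi_s_1 + pi_s_2 + pi_s_3 = 1.

Using the first 2 balance equations plus normalization, the linear system A*pi = b is:
  [-4/15, 3/5, 1/15] . pi = 0
  [2/15, -13/15, 1/5] . pi = 0
  [1, 1, 1] . pi = 1

Solving yields:
  pi_s_1 = 5/11
  pi_s_2 = 7/44
  pi_s_3 = 17/44

Verification (pi * P):
  5/11*11/15 + 7/44*3/5 + 17/44*1/15 = 5/11 = pi_s_1  (ok)
  5/11*2/15 + 7/44*2/15 + 17/44*1/5 = 7/44 = pi_s_2  (ok)
  5/11*2/15 + 7/44*4/15 + 17/44*11/15 = 17/44 = pi_s_3  (ok)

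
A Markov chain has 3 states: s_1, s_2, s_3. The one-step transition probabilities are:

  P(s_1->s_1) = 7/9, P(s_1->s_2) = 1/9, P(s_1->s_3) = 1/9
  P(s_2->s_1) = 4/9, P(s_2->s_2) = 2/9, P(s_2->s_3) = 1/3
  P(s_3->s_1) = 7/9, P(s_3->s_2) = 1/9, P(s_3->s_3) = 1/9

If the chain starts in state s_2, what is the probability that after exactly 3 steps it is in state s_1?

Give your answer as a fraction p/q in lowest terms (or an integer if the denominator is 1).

Answer: 178/243

Derivation:
Computing P^3 by repeated multiplication:
P^1 =
  s_1: [7/9, 1/9, 1/9]
  s_2: [4/9, 2/9, 1/3]
  s_3: [7/9, 1/9, 1/9]
P^2 =
  s_1: [20/27, 10/81, 11/81]
  s_2: [19/27, 11/81, 13/81]
  s_3: [20/27, 10/81, 11/81]
P^3 =
  s_1: [179/243, 91/729, 101/729]
  s_2: [178/243, 92/729, 103/729]
  s_3: [179/243, 91/729, 101/729]

(P^3)[s_2 -> s_1] = 178/243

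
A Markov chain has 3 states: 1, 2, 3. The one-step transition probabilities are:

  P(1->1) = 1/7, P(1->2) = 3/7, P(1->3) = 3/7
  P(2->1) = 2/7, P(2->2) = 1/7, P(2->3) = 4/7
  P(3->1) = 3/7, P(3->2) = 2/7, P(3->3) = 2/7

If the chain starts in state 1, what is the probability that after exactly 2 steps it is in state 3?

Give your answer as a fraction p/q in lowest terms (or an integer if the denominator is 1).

Computing P^2 by repeated multiplication:
P^1 =
  1: [1/7, 3/7, 3/7]
  2: [2/7, 1/7, 4/7]
  3: [3/7, 2/7, 2/7]
P^2 =
  1: [16/49, 12/49, 3/7]
  2: [16/49, 15/49, 18/49]
  3: [13/49, 15/49, 3/7]

(P^2)[1 -> 3] = 3/7

Answer: 3/7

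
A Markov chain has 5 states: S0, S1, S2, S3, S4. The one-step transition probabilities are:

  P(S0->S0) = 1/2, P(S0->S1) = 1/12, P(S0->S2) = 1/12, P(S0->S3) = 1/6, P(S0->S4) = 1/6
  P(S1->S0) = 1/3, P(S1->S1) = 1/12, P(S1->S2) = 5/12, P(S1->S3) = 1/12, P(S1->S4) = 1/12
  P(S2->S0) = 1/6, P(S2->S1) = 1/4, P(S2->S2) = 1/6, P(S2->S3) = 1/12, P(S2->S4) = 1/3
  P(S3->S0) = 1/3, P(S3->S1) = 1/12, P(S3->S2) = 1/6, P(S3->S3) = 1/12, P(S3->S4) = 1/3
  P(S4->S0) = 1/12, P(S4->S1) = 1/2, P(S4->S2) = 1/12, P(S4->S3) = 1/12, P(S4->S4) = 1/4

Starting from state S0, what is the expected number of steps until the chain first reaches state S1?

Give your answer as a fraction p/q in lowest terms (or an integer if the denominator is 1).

Answer: 3216/623

Derivation:
Let h_i = expected steps to first reach S1 from state i.
Boundary: h_S1 = 0.
First-step equations for the other states:
  h_S0 = 1 + 1/2*h_S0 + 1/12*h_S1 + 1/12*h_S2 + 1/6*h_S3 + 1/6*h_S4
  h_S2 = 1 + 1/6*h_S0 + 1/4*h_S1 + 1/6*h_S2 + 1/12*h_S3 + 1/3*h_S4
  h_S3 = 1 + 1/3*h_S0 + 1/12*h_S1 + 1/6*h_S2 + 1/12*h_S3 + 1/3*h_S4
  h_S4 = 1 + 1/12*h_S0 + 1/2*h_S1 + 1/12*h_S2 + 1/12*h_S3 + 1/4*h_S4

Substituting h_S1 = 0 and rearranging gives the linear system (I - Q) h = 1:
  [1/2, -1/12, -1/6, -1/6] . (h_S0, h_S2, h_S3, h_S4) = 1
  [-1/6, 5/6, -1/12, -1/3] . (h_S0, h_S2, h_S3, h_S4) = 1
  [-1/3, -1/6, 11/12, -1/3] . (h_S0, h_S2, h_S3, h_S4) = 1
  [-1/12, -1/12, -1/12, 3/4] . (h_S0, h_S2, h_S3, h_S4) = 1

Solving yields:
  h_S0 = 3216/623
  h_S2 = 2396/623
  h_S3 = 2932/623
  h_S4 = 20/7

Starting state is S0, so the expected hitting time is h_S0 = 3216/623.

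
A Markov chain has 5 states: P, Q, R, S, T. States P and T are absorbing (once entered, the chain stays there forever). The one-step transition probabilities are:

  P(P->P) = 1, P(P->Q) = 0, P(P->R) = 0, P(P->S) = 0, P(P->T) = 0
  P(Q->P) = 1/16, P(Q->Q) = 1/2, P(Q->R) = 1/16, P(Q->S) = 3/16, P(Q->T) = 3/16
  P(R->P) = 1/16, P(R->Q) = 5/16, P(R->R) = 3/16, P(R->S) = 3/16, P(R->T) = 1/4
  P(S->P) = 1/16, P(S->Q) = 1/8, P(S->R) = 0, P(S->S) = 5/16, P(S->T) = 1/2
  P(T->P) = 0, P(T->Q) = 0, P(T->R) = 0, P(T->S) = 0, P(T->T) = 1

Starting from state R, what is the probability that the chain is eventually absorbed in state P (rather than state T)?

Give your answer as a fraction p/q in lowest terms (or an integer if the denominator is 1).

Answer: 182/1005

Derivation:
Let a_i = P(absorbed in P | start in state i).
Boundary conditions: a_P = 1, a_T = 0.
For each transient state i, a_i = sum_j P(i->j) * a_j:
  a_Q = 1/16*a_P + 1/2*a_Q + 1/16*a_R + 3/16*a_S + 3/16*a_T
  a_R = 1/16*a_P + 5/16*a_Q + 3/16*a_R + 3/16*a_S + 1/4*a_T
  a_S = 1/16*a_P + 1/8*a_Q + 0*a_R + 5/16*a_S + 1/2*a_T

Substituting a_P = 1 and a_T = 0, rearrange to (I - Q) a = r where r[i] = P(i -> P):
  [1/2, -1/16, -3/16] . (a_Q, a_R, a_S) = 1/16
  [-5/16, 13/16, -3/16] . (a_Q, a_R, a_S) = 1/16
  [-1/8, 0, 11/16] . (a_Q, a_R, a_S) = 1/16

Solving yields:
  a_Q = 196/1005
  a_R = 182/1005
  a_S = 127/1005

Starting state is R, so the absorption probability is a_R = 182/1005.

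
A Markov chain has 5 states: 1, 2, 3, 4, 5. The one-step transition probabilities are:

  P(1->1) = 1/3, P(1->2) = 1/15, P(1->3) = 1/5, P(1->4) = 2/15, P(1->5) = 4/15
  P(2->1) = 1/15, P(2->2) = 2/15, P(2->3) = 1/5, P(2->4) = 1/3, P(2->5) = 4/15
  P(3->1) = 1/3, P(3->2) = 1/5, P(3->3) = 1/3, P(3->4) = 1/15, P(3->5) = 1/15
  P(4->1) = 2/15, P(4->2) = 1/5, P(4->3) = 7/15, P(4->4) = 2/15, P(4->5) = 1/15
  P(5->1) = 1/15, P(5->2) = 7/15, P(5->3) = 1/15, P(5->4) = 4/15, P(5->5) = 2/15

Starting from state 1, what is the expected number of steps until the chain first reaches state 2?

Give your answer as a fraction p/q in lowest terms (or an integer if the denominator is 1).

Let h_i = expected steps to first reach 2 from state i.
Boundary: h_2 = 0.
First-step equations for the other states:
  h_1 = 1 + 1/3*h_1 + 1/15*h_2 + 1/5*h_3 + 2/15*h_4 + 4/15*h_5
  h_3 = 1 + 1/3*h_1 + 1/5*h_2 + 1/3*h_3 + 1/15*h_4 + 1/15*h_5
  h_4 = 1 + 2/15*h_1 + 1/5*h_2 + 7/15*h_3 + 2/15*h_4 + 1/15*h_5
  h_5 = 1 + 1/15*h_1 + 7/15*h_2 + 1/15*h_3 + 4/15*h_4 + 2/15*h_5

Substituting h_2 = 0 and rearranging gives the linear system (I - Q) h = 1:
  [2/3, -1/5, -2/15, -4/15] . (h_1, h_3, h_4, h_5) = 1
  [-1/3, 2/3, -1/15, -1/15] . (h_1, h_3, h_4, h_5) = 1
  [-2/15, -7/15, 13/15, -1/15] . (h_1, h_3, h_4, h_5) = 1
  [-1/15, -1/15, -4/15, 13/15] . (h_1, h_3, h_4, h_5) = 1

Solving yields:
  h_1 = 17005/3147
  h_3 = 5295/1049
  h_4 = 5215/1049
  h_5 = 10975/3147

Starting state is 1, so the expected hitting time is h_1 = 17005/3147.

Answer: 17005/3147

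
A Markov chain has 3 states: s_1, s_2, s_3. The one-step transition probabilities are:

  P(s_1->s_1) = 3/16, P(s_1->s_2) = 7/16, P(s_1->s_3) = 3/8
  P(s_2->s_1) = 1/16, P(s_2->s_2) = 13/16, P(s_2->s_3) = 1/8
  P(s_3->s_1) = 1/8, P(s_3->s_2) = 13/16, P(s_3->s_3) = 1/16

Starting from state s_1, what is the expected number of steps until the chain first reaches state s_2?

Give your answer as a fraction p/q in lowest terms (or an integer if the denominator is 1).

Let h_i = expected steps to first reach s_2 from state i.
Boundary: h_s_2 = 0.
First-step equations for the other states:
  h_s_1 = 1 + 3/16*h_s_1 + 7/16*h_s_2 + 3/8*h_s_3
  h_s_3 = 1 + 1/8*h_s_1 + 13/16*h_s_2 + 1/16*h_s_3

Substituting h_s_2 = 0 and rearranging gives the linear system (I - Q) h = 1:
  [13/16, -3/8] . (h_s_1, h_s_3) = 1
  [-1/8, 15/16] . (h_s_1, h_s_3) = 1

Solving yields:
  h_s_1 = 112/61
  h_s_3 = 80/61

Starting state is s_1, so the expected hitting time is h_s_1 = 112/61.

Answer: 112/61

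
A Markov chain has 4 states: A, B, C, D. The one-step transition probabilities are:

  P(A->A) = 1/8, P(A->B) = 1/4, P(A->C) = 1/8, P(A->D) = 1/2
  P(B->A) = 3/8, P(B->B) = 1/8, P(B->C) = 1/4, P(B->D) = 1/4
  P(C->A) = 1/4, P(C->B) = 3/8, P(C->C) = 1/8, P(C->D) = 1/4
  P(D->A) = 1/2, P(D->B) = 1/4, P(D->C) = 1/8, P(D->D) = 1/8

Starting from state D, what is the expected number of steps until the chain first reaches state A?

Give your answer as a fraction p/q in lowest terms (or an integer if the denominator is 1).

Let h_i = expected steps to first reach A from state i.
Boundary: h_A = 0.
First-step equations for the other states:
  h_B = 1 + 3/8*h_A + 1/8*h_B + 1/4*h_C + 1/4*h_D
  h_C = 1 + 1/4*h_A + 3/8*h_B + 1/8*h_C + 1/4*h_D
  h_D = 1 + 1/2*h_A + 1/4*h_B + 1/8*h_C + 1/8*h_D

Substituting h_A = 0 and rearranging gives the linear system (I - Q) h = 1:
  [7/8, -1/4, -1/4] . (h_B, h_C, h_D) = 1
  [-3/8, 7/8, -1/4] . (h_B, h_C, h_D) = 1
  [-1/4, -1/8, 7/8] . (h_B, h_C, h_D) = 1

Solving yields:
  h_B = 648/245
  h_C = 144/49
  h_D = 568/245

Starting state is D, so the expected hitting time is h_D = 568/245.

Answer: 568/245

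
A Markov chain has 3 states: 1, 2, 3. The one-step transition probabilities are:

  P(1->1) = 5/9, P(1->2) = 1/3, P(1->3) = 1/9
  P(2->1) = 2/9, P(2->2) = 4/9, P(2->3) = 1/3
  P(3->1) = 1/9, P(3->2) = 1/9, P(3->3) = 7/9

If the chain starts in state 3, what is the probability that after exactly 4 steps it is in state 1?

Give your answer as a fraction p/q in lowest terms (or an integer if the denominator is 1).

Answer: 1484/6561

Derivation:
Computing P^4 by repeated multiplication:
P^1 =
  1: [5/9, 1/3, 1/9]
  2: [2/9, 4/9, 1/3]
  3: [1/9, 1/9, 7/9]
P^2 =
  1: [32/81, 28/81, 7/27]
  2: [7/27, 25/81, 35/81]
  3: [14/81, 14/81, 53/81]
P^3 =
  1: [79/243, 229/729, 263/729]
  2: [190/729, 22/81, 341/729]
  3: [151/729, 151/729, 427/729]
P^4 =
  1: [1906/6561, 70/243, 2765/6561]
  2: [1687/6561, 1703/6561, 1057/2187]
  3: [1484/6561, 1484/6561, 3593/6561]

(P^4)[3 -> 1] = 1484/6561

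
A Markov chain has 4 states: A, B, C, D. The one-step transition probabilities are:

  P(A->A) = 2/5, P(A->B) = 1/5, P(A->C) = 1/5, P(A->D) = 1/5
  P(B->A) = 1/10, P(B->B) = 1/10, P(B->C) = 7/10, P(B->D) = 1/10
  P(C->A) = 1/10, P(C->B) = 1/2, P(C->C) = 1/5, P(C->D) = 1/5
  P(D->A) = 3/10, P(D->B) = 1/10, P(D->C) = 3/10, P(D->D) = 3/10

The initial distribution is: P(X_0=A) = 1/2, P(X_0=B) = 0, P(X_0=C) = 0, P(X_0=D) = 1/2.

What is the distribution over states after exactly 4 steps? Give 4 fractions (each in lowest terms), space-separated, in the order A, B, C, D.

Answer: 4101/20000 1029/4000 137/400 122/625

Derivation:
Propagating the distribution step by step (d_{t+1} = d_t * P):
d_0 = (A=1/2, B=0, C=0, D=1/2)
  d_1[A] = 1/2*2/5 + 0*1/10 + 0*1/10 + 1/2*3/10 = 7/20
  d_1[B] = 1/2*1/5 + 0*1/10 + 0*1/2 + 1/2*1/10 = 3/20
  d_1[C] = 1/2*1/5 + 0*7/10 + 0*1/5 + 1/2*3/10 = 1/4
  d_1[D] = 1/2*1/5 + 0*1/10 + 0*1/5 + 1/2*3/10 = 1/4
d_1 = (A=7/20, B=3/20, C=1/4, D=1/4)
  d_2[A] = 7/20*2/5 + 3/20*1/10 + 1/4*1/10 + 1/4*3/10 = 51/200
  d_2[B] = 7/20*1/5 + 3/20*1/10 + 1/4*1/2 + 1/4*1/10 = 47/200
  d_2[C] = 7/20*1/5 + 3/20*7/10 + 1/4*1/5 + 1/4*3/10 = 3/10
  d_2[D] = 7/20*1/5 + 3/20*1/10 + 1/4*1/5 + 1/4*3/10 = 21/100
d_2 = (A=51/200, B=47/200, C=3/10, D=21/100)
  d_3[A] = 51/200*2/5 + 47/200*1/10 + 3/10*1/10 + 21/100*3/10 = 437/2000
  d_3[B] = 51/200*1/5 + 47/200*1/10 + 3/10*1/2 + 21/100*1/10 = 491/2000
  d_3[C] = 51/200*1/5 + 47/200*7/10 + 3/10*1/5 + 21/100*3/10 = 677/2000
  d_3[D] = 51/200*1/5 + 47/200*1/10 + 3/10*1/5 + 21/100*3/10 = 79/400
d_3 = (A=437/2000, B=491/2000, C=677/2000, D=79/400)
  d_4[A] = 437/2000*2/5 + 491/2000*1/10 + 677/2000*1/10 + 79/400*3/10 = 4101/20000
  d_4[B] = 437/2000*1/5 + 491/2000*1/10 + 677/2000*1/2 + 79/400*1/10 = 1029/4000
  d_4[C] = 437/2000*1/5 + 491/2000*7/10 + 677/2000*1/5 + 79/400*3/10 = 137/400
  d_4[D] = 437/2000*1/5 + 491/2000*1/10 + 677/2000*1/5 + 79/400*3/10 = 122/625
d_4 = (A=4101/20000, B=1029/4000, C=137/400, D=122/625)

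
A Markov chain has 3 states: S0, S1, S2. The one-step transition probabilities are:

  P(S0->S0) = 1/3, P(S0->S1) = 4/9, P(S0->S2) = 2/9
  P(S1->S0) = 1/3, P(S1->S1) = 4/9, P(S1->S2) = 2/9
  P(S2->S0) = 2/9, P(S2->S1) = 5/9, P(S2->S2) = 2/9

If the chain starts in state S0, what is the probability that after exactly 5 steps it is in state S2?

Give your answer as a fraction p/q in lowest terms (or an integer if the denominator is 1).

Computing P^5 by repeated multiplication:
P^1 =
  S0: [1/3, 4/9, 2/9]
  S1: [1/3, 4/9, 2/9]
  S2: [2/9, 5/9, 2/9]
P^2 =
  S0: [25/81, 38/81, 2/9]
  S1: [25/81, 38/81, 2/9]
  S2: [25/81, 38/81, 2/9]
P^3 =
  S0: [25/81, 38/81, 2/9]
  S1: [25/81, 38/81, 2/9]
  S2: [25/81, 38/81, 2/9]
P^4 =
  S0: [25/81, 38/81, 2/9]
  S1: [25/81, 38/81, 2/9]
  S2: [25/81, 38/81, 2/9]
P^5 =
  S0: [25/81, 38/81, 2/9]
  S1: [25/81, 38/81, 2/9]
  S2: [25/81, 38/81, 2/9]

(P^5)[S0 -> S2] = 2/9

Answer: 2/9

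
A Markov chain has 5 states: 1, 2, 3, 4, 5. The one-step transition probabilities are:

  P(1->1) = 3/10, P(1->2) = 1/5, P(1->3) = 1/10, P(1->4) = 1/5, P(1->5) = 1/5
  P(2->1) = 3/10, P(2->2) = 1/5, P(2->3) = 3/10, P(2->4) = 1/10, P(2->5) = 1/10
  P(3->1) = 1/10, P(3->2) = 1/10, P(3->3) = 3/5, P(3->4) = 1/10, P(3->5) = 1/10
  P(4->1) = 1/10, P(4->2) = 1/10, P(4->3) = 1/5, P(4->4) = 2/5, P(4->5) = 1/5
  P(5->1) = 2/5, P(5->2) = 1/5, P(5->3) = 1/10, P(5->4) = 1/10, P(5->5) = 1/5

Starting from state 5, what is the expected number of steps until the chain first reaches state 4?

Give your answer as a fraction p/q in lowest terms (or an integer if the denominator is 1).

Answer: 5720/729

Derivation:
Let h_i = expected steps to first reach 4 from state i.
Boundary: h_4 = 0.
First-step equations for the other states:
  h_1 = 1 + 3/10*h_1 + 1/5*h_2 + 1/10*h_3 + 1/5*h_4 + 1/5*h_5
  h_2 = 1 + 3/10*h_1 + 1/5*h_2 + 3/10*h_3 + 1/10*h_4 + 1/10*h_5
  h_3 = 1 + 1/10*h_1 + 1/10*h_2 + 3/5*h_3 + 1/10*h_4 + 1/10*h_5
  h_5 = 1 + 2/5*h_1 + 1/5*h_2 + 1/10*h_3 + 1/10*h_4 + 1/5*h_5

Substituting h_4 = 0 and rearranging gives the linear system (I - Q) h = 1:
  [7/10, -1/5, -1/10, -1/5] . (h_1, h_2, h_3, h_5) = 1
  [-3/10, 4/5, -3/10, -1/10] . (h_1, h_2, h_3, h_5) = 1
  [-1/10, -1/10, 2/5, -1/10] . (h_1, h_2, h_3, h_5) = 1
  [-2/5, -1/5, -1/10, 4/5] . (h_1, h_2, h_3, h_5) = 1

Solving yields:
  h_1 = 5200/729
  h_2 = 5830/729
  h_3 = 6010/729
  h_5 = 5720/729

Starting state is 5, so the expected hitting time is h_5 = 5720/729.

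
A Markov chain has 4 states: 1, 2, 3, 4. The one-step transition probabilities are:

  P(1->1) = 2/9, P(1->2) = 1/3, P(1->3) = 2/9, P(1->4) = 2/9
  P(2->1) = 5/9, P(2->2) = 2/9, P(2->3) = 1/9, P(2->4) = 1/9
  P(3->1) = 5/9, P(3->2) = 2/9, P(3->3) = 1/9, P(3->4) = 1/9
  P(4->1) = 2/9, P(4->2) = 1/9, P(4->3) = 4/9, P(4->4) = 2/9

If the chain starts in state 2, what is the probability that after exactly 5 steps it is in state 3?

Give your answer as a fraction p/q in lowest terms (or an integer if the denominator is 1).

Answer: 17/81

Derivation:
Computing P^5 by repeated multiplication:
P^1 =
  1: [2/9, 1/3, 2/9, 2/9]
  2: [5/9, 2/9, 1/9, 1/9]
  3: [5/9, 2/9, 1/9, 1/9]
  4: [2/9, 1/9, 4/9, 2/9]
P^2 =
  1: [11/27, 2/9, 17/81, 13/81]
  2: [1/3, 22/81, 17/81, 5/27]
  3: [1/3, 22/81, 17/81, 5/27]
  4: [11/27, 2/9, 17/81, 13/81]
P^3 =
  1: [89/243, 182/729, 17/81, 127/729]
  2: [31/81, 58/243, 17/81, 41/243]
  3: [31/81, 58/243, 17/81, 41/243]
  4: [89/243, 182/729, 17/81, 127/729]
P^4 =
  1: [821/2187, 1598/6561, 17/81, 1123/6561]
  2: [271/729, 538/2187, 17/81, 377/2187]
  3: [271/729, 538/2187, 17/81, 377/2187]
  4: [821/2187, 1598/6561, 17/81, 1123/6561]
P^5 =
  1: [7349/19683, 14462/59049, 17/81, 10147/59049]
  2: [2455/6561, 4810/19683, 17/81, 3377/19683]
  3: [2455/6561, 4810/19683, 17/81, 3377/19683]
  4: [7349/19683, 14462/59049, 17/81, 10147/59049]

(P^5)[2 -> 3] = 17/81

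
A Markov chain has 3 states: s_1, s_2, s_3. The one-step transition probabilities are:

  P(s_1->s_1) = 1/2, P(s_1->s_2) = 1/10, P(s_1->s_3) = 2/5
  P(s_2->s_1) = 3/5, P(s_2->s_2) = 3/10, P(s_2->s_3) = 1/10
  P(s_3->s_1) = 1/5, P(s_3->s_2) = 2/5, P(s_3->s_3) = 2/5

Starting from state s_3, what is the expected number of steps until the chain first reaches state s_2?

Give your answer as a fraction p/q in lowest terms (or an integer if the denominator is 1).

Let h_i = expected steps to first reach s_2 from state i.
Boundary: h_s_2 = 0.
First-step equations for the other states:
  h_s_1 = 1 + 1/2*h_s_1 + 1/10*h_s_2 + 2/5*h_s_3
  h_s_3 = 1 + 1/5*h_s_1 + 2/5*h_s_2 + 2/5*h_s_3

Substituting h_s_2 = 0 and rearranging gives the linear system (I - Q) h = 1:
  [1/2, -2/5] . (h_s_1, h_s_3) = 1
  [-1/5, 3/5] . (h_s_1, h_s_3) = 1

Solving yields:
  h_s_1 = 50/11
  h_s_3 = 35/11

Starting state is s_3, so the expected hitting time is h_s_3 = 35/11.

Answer: 35/11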